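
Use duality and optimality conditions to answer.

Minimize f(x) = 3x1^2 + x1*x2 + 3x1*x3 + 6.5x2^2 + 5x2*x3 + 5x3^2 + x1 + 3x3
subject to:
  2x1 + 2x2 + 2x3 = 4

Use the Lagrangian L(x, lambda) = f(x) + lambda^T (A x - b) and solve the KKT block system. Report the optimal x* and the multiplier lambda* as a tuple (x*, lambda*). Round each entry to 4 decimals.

Form the Lagrangian:
  L(x, lambda) = (1/2) x^T Q x + c^T x + lambda^T (A x - b)
Stationarity (grad_x L = 0): Q x + c + A^T lambda = 0.
Primal feasibility: A x = b.

This gives the KKT block system:
  [ Q   A^T ] [ x     ]   [-c ]
  [ A    0  ] [ lambda ] = [ b ]

Solving the linear system:
  x*      = (1.3967, 0.6777, -0.0744)
  lambda* = (-4.9174)
  f(x*)   = 10.4215

x* = (1.3967, 0.6777, -0.0744), lambda* = (-4.9174)


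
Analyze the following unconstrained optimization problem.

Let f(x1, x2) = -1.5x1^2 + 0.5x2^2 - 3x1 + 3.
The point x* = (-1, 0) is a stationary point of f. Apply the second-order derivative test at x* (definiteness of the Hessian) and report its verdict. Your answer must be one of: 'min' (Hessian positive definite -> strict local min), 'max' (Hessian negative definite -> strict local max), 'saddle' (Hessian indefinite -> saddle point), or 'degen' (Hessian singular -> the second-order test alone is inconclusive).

Compute the Hessian H = grad^2 f:
  H = [[-3, 0], [0, 1]]
Verify stationarity: grad f(x*) = H x* + g = (0, 0).
Eigenvalues of H: -3, 1.
Eigenvalues have mixed signs, so H is indefinite -> x* is a saddle point.

saddle


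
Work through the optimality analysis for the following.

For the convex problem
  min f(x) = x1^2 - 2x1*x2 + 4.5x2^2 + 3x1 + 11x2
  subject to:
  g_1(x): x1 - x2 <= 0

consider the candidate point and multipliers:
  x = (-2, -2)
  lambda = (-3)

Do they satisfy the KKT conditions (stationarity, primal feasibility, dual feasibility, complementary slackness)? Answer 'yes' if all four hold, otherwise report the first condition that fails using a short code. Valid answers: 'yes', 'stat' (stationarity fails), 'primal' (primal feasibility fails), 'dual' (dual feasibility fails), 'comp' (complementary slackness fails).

Gradient of f: grad f(x) = Q x + c = (3, -3)
Constraint values g_i(x) = a_i^T x - b_i:
  g_1((-2, -2)) = 0
Stationarity residual: grad f(x) + sum_i lambda_i a_i = (0, 0)
  -> stationarity OK
Primal feasibility (all g_i <= 0): OK
Dual feasibility (all lambda_i >= 0): FAILS
Complementary slackness (lambda_i * g_i(x) = 0 for all i): OK

Verdict: the first failing condition is dual_feasibility -> dual.

dual


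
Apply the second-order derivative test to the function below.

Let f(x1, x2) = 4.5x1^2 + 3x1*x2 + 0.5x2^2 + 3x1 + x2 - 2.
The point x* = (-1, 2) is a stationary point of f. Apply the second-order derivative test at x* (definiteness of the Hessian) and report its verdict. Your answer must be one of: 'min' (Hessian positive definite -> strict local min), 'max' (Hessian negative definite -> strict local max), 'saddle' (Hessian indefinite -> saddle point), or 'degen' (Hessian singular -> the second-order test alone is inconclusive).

Compute the Hessian H = grad^2 f:
  H = [[9, 3], [3, 1]]
Verify stationarity: grad f(x*) = H x* + g = (0, 0).
Eigenvalues of H: 0, 10.
H has a zero eigenvalue (singular; positive semidefinite but not definite), so H is neither positive definite, negative definite, nor indefinite. The second-order test alone is inconclusive -> degen.
(Indeed, f is constant along the null direction of H through x*, so x* is not a strict local extremum.)

degen


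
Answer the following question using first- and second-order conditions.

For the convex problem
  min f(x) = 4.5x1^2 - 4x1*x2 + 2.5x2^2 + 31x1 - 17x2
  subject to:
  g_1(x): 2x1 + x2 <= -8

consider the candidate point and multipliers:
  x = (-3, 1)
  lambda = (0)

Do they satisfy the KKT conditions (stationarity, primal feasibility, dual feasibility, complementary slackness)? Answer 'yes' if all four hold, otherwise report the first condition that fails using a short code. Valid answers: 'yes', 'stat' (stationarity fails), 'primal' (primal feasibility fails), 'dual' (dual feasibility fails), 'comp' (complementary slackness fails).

Gradient of f: grad f(x) = Q x + c = (0, 0)
Constraint values g_i(x) = a_i^T x - b_i:
  g_1((-3, 1)) = 3
Stationarity residual: grad f(x) + sum_i lambda_i a_i = (0, 0)
  -> stationarity OK
Primal feasibility (all g_i <= 0): FAILS
Dual feasibility (all lambda_i >= 0): OK
Complementary slackness (lambda_i * g_i(x) = 0 for all i): OK

Verdict: the first failing condition is primal_feasibility -> primal.

primal


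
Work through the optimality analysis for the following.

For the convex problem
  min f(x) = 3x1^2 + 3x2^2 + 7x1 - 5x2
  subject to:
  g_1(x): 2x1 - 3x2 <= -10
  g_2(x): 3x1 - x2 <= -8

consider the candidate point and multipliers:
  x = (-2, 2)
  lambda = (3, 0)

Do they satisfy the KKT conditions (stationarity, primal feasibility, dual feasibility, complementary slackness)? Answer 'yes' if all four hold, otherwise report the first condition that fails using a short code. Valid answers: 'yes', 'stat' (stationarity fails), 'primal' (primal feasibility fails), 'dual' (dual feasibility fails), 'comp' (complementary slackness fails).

Gradient of f: grad f(x) = Q x + c = (-5, 7)
Constraint values g_i(x) = a_i^T x - b_i:
  g_1((-2, 2)) = 0
  g_2((-2, 2)) = 0
Stationarity residual: grad f(x) + sum_i lambda_i a_i = (1, -2)
  -> stationarity FAILS
Primal feasibility (all g_i <= 0): OK
Dual feasibility (all lambda_i >= 0): OK
Complementary slackness (lambda_i * g_i(x) = 0 for all i): OK

Verdict: the first failing condition is stationarity -> stat.

stat


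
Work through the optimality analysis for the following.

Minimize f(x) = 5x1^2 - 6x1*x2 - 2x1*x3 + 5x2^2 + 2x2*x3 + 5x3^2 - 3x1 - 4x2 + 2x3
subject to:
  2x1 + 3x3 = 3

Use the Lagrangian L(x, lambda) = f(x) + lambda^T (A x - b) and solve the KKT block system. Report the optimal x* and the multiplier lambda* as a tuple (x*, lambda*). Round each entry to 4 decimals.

Form the Lagrangian:
  L(x, lambda) = (1/2) x^T Q x + c^T x + lambda^T (A x - b)
Stationarity (grad_x L = 0): Q x + c + A^T lambda = 0.
Primal feasibility: A x = b.

This gives the KKT block system:
  [ Q   A^T ] [ x     ]   [-c ]
  [ A    0  ] [ lambda ] = [ b ]

Solving the linear system:
  x*      = (1.233, 1.1042, 0.178)
  lambda* = (-1.1742)
  f(x*)   = -2.1184

x* = (1.233, 1.1042, 0.178), lambda* = (-1.1742)


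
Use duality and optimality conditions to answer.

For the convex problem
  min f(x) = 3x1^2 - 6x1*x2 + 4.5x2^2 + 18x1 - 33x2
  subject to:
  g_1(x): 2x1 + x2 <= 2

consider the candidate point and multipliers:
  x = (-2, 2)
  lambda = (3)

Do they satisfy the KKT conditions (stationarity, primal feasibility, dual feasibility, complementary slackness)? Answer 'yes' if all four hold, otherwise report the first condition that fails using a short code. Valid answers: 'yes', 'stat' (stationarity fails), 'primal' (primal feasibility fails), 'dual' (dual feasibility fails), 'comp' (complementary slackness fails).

Gradient of f: grad f(x) = Q x + c = (-6, -3)
Constraint values g_i(x) = a_i^T x - b_i:
  g_1((-2, 2)) = -4
Stationarity residual: grad f(x) + sum_i lambda_i a_i = (0, 0)
  -> stationarity OK
Primal feasibility (all g_i <= 0): OK
Dual feasibility (all lambda_i >= 0): OK
Complementary slackness (lambda_i * g_i(x) = 0 for all i): FAILS

Verdict: the first failing condition is complementary_slackness -> comp.

comp


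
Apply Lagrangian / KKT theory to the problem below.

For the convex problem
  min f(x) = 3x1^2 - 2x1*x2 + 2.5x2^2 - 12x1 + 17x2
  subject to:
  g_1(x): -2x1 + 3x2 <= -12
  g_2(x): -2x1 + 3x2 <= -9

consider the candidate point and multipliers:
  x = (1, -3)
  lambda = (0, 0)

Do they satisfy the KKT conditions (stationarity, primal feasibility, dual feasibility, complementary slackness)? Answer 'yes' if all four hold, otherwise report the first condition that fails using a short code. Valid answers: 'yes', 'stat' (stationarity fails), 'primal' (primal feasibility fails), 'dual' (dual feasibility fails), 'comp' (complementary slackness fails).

Gradient of f: grad f(x) = Q x + c = (0, 0)
Constraint values g_i(x) = a_i^T x - b_i:
  g_1((1, -3)) = 1
  g_2((1, -3)) = -2
Stationarity residual: grad f(x) + sum_i lambda_i a_i = (0, 0)
  -> stationarity OK
Primal feasibility (all g_i <= 0): FAILS
Dual feasibility (all lambda_i >= 0): OK
Complementary slackness (lambda_i * g_i(x) = 0 for all i): OK

Verdict: the first failing condition is primal_feasibility -> primal.

primal


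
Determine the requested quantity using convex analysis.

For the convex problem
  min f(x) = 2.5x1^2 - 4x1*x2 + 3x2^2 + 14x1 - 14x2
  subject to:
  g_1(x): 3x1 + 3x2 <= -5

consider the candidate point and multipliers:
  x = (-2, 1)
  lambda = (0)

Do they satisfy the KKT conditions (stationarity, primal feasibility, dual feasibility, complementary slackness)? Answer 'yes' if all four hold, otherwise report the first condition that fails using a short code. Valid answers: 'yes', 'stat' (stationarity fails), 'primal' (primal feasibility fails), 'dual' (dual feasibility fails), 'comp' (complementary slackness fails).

Gradient of f: grad f(x) = Q x + c = (0, 0)
Constraint values g_i(x) = a_i^T x - b_i:
  g_1((-2, 1)) = 2
Stationarity residual: grad f(x) + sum_i lambda_i a_i = (0, 0)
  -> stationarity OK
Primal feasibility (all g_i <= 0): FAILS
Dual feasibility (all lambda_i >= 0): OK
Complementary slackness (lambda_i * g_i(x) = 0 for all i): OK

Verdict: the first failing condition is primal_feasibility -> primal.

primal


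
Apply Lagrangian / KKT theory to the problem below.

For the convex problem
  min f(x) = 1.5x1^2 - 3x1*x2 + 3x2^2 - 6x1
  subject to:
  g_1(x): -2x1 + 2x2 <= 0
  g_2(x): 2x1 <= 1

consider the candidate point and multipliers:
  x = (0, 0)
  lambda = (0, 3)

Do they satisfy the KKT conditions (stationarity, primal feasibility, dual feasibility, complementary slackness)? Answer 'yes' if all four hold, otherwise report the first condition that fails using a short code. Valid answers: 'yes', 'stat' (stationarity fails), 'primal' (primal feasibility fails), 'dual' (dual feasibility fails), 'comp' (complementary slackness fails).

Gradient of f: grad f(x) = Q x + c = (-6, 0)
Constraint values g_i(x) = a_i^T x - b_i:
  g_1((0, 0)) = 0
  g_2((0, 0)) = -1
Stationarity residual: grad f(x) + sum_i lambda_i a_i = (0, 0)
  -> stationarity OK
Primal feasibility (all g_i <= 0): OK
Dual feasibility (all lambda_i >= 0): OK
Complementary slackness (lambda_i * g_i(x) = 0 for all i): FAILS

Verdict: the first failing condition is complementary_slackness -> comp.

comp


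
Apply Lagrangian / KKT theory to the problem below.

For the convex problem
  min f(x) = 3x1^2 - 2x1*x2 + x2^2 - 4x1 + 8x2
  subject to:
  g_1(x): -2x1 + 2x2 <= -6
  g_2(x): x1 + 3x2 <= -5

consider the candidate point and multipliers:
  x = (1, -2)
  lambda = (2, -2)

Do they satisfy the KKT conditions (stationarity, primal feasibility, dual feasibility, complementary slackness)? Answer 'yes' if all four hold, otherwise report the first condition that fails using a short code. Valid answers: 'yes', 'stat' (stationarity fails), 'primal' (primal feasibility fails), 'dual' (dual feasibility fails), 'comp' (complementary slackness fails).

Gradient of f: grad f(x) = Q x + c = (6, 2)
Constraint values g_i(x) = a_i^T x - b_i:
  g_1((1, -2)) = 0
  g_2((1, -2)) = 0
Stationarity residual: grad f(x) + sum_i lambda_i a_i = (0, 0)
  -> stationarity OK
Primal feasibility (all g_i <= 0): OK
Dual feasibility (all lambda_i >= 0): FAILS
Complementary slackness (lambda_i * g_i(x) = 0 for all i): OK

Verdict: the first failing condition is dual_feasibility -> dual.

dual


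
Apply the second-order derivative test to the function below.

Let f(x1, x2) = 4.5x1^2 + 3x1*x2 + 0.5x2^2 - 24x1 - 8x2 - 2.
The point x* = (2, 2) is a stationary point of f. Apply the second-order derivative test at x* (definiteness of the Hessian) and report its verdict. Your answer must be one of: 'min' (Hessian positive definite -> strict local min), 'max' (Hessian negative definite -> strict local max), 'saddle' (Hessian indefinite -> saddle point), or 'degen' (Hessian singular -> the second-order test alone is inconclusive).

Compute the Hessian H = grad^2 f:
  H = [[9, 3], [3, 1]]
Verify stationarity: grad f(x*) = H x* + g = (0, 0).
Eigenvalues of H: 0, 10.
H has a zero eigenvalue (singular; positive semidefinite but not definite), so H is neither positive definite, negative definite, nor indefinite. The second-order test alone is inconclusive -> degen.
(Indeed, f is constant along the null direction of H through x*, so x* is not a strict local extremum.)

degen


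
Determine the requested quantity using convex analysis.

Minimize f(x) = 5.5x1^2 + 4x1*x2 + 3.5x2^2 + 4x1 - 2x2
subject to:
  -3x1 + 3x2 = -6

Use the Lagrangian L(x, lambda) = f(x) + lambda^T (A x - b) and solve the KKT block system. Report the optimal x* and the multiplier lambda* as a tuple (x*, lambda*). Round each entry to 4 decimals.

Form the Lagrangian:
  L(x, lambda) = (1/2) x^T Q x + c^T x + lambda^T (A x - b)
Stationarity (grad_x L = 0): Q x + c + A^T lambda = 0.
Primal feasibility: A x = b.

This gives the KKT block system:
  [ Q   A^T ] [ x     ]   [-c ]
  [ A    0  ] [ lambda ] = [ b ]

Solving the linear system:
  x*      = (0.7692, -1.2308)
  lambda* = (2.5128)
  f(x*)   = 10.3077

x* = (0.7692, -1.2308), lambda* = (2.5128)


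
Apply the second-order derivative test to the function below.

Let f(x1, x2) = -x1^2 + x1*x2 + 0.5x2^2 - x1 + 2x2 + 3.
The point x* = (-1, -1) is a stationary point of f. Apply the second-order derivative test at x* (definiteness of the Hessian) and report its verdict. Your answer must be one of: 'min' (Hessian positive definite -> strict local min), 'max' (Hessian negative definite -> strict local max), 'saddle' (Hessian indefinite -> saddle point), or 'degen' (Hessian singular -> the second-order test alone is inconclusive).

Compute the Hessian H = grad^2 f:
  H = [[-2, 1], [1, 1]]
Verify stationarity: grad f(x*) = H x* + g = (0, 0).
Eigenvalues of H: -2.3028, 1.3028.
Eigenvalues have mixed signs, so H is indefinite -> x* is a saddle point.

saddle


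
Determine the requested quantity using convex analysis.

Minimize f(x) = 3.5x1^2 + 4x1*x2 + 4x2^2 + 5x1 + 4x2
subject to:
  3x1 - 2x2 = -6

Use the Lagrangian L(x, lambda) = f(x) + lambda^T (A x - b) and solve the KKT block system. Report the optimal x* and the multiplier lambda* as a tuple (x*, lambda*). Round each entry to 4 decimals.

Form the Lagrangian:
  L(x, lambda) = (1/2) x^T Q x + c^T x + lambda^T (A x - b)
Stationarity (grad_x L = 0): Q x + c + A^T lambda = 0.
Primal feasibility: A x = b.

This gives the KKT block system:
  [ Q   A^T ] [ x     ]   [-c ]
  [ A    0  ] [ lambda ] = [ b ]

Solving the linear system:
  x*      = (-1.5946, 0.6081)
  lambda* = (1.2432)
  f(x*)   = 0.9595

x* = (-1.5946, 0.6081), lambda* = (1.2432)


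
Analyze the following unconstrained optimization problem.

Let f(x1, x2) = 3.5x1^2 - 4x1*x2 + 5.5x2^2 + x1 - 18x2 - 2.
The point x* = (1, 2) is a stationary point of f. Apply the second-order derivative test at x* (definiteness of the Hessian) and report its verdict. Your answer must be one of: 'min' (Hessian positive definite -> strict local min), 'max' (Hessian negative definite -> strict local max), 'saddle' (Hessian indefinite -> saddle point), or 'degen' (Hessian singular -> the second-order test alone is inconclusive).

Compute the Hessian H = grad^2 f:
  H = [[7, -4], [-4, 11]]
Verify stationarity: grad f(x*) = H x* + g = (0, 0).
Eigenvalues of H: 4.5279, 13.4721.
Both eigenvalues > 0, so H is positive definite -> x* is a strict local min.

min


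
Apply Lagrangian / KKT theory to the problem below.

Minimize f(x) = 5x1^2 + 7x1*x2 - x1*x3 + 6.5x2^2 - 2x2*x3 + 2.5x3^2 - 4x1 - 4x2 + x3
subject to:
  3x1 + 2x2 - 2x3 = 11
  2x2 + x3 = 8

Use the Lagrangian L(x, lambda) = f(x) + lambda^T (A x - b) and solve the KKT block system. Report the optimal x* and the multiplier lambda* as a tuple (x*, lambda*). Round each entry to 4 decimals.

Form the Lagrangian:
  L(x, lambda) = (1/2) x^T Q x + c^T x + lambda^T (A x - b)
Stationarity (grad_x L = 0): Q x + c + A^T lambda = 0.
Primal feasibility: A x = b.

This gives the KKT block system:
  [ Q   A^T ] [ x     ]   [-c ]
  [ A    0  ] [ lambda ] = [ b ]

Solving the linear system:
  x*      = (1.1333, 3.9333, 0.1333)
  lambda* = (-11.5778, -15.8222)
  f(x*)   = 116.9

x* = (1.1333, 3.9333, 0.1333), lambda* = (-11.5778, -15.8222)


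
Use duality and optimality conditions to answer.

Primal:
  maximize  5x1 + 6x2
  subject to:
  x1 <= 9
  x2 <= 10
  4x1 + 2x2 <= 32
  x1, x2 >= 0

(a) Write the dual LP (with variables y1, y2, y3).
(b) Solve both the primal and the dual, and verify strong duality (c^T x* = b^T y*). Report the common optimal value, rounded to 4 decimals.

The standard primal-dual pair for 'max c^T x s.t. A x <= b, x >= 0' is:
  Dual:  min b^T y  s.t.  A^T y >= c,  y >= 0.

So the dual LP is:
  minimize  9y1 + 10y2 + 32y3
  subject to:
    y1 + 4y3 >= 5
    y2 + 2y3 >= 6
    y1, y2, y3 >= 0

Solving the primal: x* = (3, 10).
  primal value c^T x* = 75.
Solving the dual: y* = (0, 3.5, 1.25).
  dual value b^T y* = 75.
Strong duality: c^T x* = b^T y*. Confirmed.

75


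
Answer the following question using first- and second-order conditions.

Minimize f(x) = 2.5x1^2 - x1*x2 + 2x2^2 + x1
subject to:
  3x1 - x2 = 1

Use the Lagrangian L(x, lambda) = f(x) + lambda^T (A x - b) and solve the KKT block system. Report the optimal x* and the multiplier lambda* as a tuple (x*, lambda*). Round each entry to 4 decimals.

Form the Lagrangian:
  L(x, lambda) = (1/2) x^T Q x + c^T x + lambda^T (A x - b)
Stationarity (grad_x L = 0): Q x + c + A^T lambda = 0.
Primal feasibility: A x = b.

This gives the KKT block system:
  [ Q   A^T ] [ x     ]   [-c ]
  [ A    0  ] [ lambda ] = [ b ]

Solving the linear system:
  x*      = (0.2857, -0.1429)
  lambda* = (-0.8571)
  f(x*)   = 0.5714

x* = (0.2857, -0.1429), lambda* = (-0.8571)


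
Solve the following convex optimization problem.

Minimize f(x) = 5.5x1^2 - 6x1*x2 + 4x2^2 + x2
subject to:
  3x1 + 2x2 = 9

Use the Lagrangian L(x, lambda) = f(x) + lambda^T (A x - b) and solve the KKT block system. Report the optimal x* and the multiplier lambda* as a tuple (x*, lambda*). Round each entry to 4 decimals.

Form the Lagrangian:
  L(x, lambda) = (1/2) x^T Q x + c^T x + lambda^T (A x - b)
Stationarity (grad_x L = 0): Q x + c + A^T lambda = 0.
Primal feasibility: A x = b.

This gives the KKT block system:
  [ Q   A^T ] [ x     ]   [-c ]
  [ A    0  ] [ lambda ] = [ b ]

Solving the linear system:
  x*      = (1.7553, 1.867)
  lambda* = (-2.7021)
  f(x*)   = 13.0931

x* = (1.7553, 1.867), lambda* = (-2.7021)


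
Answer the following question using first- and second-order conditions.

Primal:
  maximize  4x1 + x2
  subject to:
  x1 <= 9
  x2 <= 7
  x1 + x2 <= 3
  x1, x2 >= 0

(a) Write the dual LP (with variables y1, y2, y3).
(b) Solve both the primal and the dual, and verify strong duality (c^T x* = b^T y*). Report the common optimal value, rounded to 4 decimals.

The standard primal-dual pair for 'max c^T x s.t. A x <= b, x >= 0' is:
  Dual:  min b^T y  s.t.  A^T y >= c,  y >= 0.

So the dual LP is:
  minimize  9y1 + 7y2 + 3y3
  subject to:
    y1 + y3 >= 4
    y2 + y3 >= 1
    y1, y2, y3 >= 0

Solving the primal: x* = (3, 0).
  primal value c^T x* = 12.
Solving the dual: y* = (0, 0, 4).
  dual value b^T y* = 12.
Strong duality: c^T x* = b^T y*. Confirmed.

12


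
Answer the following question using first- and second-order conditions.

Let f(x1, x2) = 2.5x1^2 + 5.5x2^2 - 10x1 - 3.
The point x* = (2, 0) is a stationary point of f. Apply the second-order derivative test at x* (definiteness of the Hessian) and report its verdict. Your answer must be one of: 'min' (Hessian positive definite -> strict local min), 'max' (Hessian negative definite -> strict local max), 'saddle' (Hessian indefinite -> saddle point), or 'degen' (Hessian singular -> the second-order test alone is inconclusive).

Compute the Hessian H = grad^2 f:
  H = [[5, 0], [0, 11]]
Verify stationarity: grad f(x*) = H x* + g = (0, 0).
Eigenvalues of H: 5, 11.
Both eigenvalues > 0, so H is positive definite -> x* is a strict local min.

min


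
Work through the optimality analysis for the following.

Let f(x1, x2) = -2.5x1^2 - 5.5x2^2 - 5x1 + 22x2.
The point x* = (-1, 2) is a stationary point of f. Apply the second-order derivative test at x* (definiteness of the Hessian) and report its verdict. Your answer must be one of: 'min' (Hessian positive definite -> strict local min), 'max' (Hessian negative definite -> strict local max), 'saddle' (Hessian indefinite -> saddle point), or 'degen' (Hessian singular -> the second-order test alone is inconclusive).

Compute the Hessian H = grad^2 f:
  H = [[-5, 0], [0, -11]]
Verify stationarity: grad f(x*) = H x* + g = (0, 0).
Eigenvalues of H: -11, -5.
Both eigenvalues < 0, so H is negative definite -> x* is a strict local max.

max


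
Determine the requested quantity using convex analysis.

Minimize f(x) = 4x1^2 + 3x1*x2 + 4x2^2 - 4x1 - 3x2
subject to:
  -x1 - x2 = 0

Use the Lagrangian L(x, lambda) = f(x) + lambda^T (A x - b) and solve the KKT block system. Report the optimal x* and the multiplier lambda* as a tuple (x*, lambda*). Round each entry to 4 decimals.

Form the Lagrangian:
  L(x, lambda) = (1/2) x^T Q x + c^T x + lambda^T (A x - b)
Stationarity (grad_x L = 0): Q x + c + A^T lambda = 0.
Primal feasibility: A x = b.

This gives the KKT block system:
  [ Q   A^T ] [ x     ]   [-c ]
  [ A    0  ] [ lambda ] = [ b ]

Solving the linear system:
  x*      = (0.1, -0.1)
  lambda* = (-3.5)
  f(x*)   = -0.05

x* = (0.1, -0.1), lambda* = (-3.5)


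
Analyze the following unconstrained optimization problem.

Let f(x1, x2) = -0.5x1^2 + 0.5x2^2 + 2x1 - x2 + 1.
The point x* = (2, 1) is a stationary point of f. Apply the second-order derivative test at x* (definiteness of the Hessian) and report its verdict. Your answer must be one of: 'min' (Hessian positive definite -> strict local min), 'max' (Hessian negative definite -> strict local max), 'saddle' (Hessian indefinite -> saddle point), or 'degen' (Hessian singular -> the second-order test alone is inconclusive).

Compute the Hessian H = grad^2 f:
  H = [[-1, 0], [0, 1]]
Verify stationarity: grad f(x*) = H x* + g = (0, 0).
Eigenvalues of H: -1, 1.
Eigenvalues have mixed signs, so H is indefinite -> x* is a saddle point.

saddle


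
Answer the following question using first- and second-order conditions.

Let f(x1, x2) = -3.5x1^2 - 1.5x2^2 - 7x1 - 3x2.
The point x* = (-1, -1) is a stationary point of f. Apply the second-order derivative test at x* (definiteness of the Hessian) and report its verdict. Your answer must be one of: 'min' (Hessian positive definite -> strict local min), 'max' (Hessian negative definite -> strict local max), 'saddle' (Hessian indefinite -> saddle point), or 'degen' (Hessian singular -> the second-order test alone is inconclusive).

Compute the Hessian H = grad^2 f:
  H = [[-7, 0], [0, -3]]
Verify stationarity: grad f(x*) = H x* + g = (0, 0).
Eigenvalues of H: -7, -3.
Both eigenvalues < 0, so H is negative definite -> x* is a strict local max.

max


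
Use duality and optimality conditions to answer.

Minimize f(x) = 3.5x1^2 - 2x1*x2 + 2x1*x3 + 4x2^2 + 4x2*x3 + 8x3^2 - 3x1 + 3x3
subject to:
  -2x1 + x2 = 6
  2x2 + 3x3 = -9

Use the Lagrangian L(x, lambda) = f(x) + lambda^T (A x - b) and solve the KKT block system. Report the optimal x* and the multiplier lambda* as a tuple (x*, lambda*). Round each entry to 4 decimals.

Form the Lagrangian:
  L(x, lambda) = (1/2) x^T Q x + c^T x + lambda^T (A x - b)
Stationarity (grad_x L = 0): Q x + c + A^T lambda = 0.
Primal feasibility: A x = b.

This gives the KKT block system:
  [ Q   A^T ] [ x     ]   [-c ]
  [ A    0  ] [ lambda ] = [ b ]

Solving the linear system:
  x*      = (-3.7932, -1.5864, -1.9424)
  lambda* = (-15.1322, 14.0034)
  f(x*)   = 111.1881

x* = (-3.7932, -1.5864, -1.9424), lambda* = (-15.1322, 14.0034)


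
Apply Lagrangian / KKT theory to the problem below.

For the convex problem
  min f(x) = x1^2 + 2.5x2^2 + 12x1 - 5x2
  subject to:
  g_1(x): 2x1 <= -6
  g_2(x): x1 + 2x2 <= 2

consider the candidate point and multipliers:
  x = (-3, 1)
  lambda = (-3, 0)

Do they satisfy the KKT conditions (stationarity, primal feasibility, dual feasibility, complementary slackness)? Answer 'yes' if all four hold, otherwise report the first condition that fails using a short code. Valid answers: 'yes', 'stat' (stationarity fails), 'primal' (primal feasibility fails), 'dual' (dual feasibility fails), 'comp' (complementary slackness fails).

Gradient of f: grad f(x) = Q x + c = (6, 0)
Constraint values g_i(x) = a_i^T x - b_i:
  g_1((-3, 1)) = 0
  g_2((-3, 1)) = -3
Stationarity residual: grad f(x) + sum_i lambda_i a_i = (0, 0)
  -> stationarity OK
Primal feasibility (all g_i <= 0): OK
Dual feasibility (all lambda_i >= 0): FAILS
Complementary slackness (lambda_i * g_i(x) = 0 for all i): OK

Verdict: the first failing condition is dual_feasibility -> dual.

dual


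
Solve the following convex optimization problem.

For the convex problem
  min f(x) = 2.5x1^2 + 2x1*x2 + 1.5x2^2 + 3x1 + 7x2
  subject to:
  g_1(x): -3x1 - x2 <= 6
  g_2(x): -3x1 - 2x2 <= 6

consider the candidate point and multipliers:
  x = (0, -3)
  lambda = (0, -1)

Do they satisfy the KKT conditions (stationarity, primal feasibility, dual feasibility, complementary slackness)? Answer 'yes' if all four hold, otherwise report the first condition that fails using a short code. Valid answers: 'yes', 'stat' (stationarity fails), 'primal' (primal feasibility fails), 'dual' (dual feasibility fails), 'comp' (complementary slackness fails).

Gradient of f: grad f(x) = Q x + c = (-3, -2)
Constraint values g_i(x) = a_i^T x - b_i:
  g_1((0, -3)) = -3
  g_2((0, -3)) = 0
Stationarity residual: grad f(x) + sum_i lambda_i a_i = (0, 0)
  -> stationarity OK
Primal feasibility (all g_i <= 0): OK
Dual feasibility (all lambda_i >= 0): FAILS
Complementary slackness (lambda_i * g_i(x) = 0 for all i): OK

Verdict: the first failing condition is dual_feasibility -> dual.

dual


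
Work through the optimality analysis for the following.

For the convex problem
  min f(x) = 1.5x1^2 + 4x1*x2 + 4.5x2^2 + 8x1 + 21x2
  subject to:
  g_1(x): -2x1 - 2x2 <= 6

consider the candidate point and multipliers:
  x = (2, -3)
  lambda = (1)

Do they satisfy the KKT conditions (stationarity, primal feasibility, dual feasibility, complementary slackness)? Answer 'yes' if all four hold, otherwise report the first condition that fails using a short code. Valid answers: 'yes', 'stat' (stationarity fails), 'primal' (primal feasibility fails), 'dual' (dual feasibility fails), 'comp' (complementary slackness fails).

Gradient of f: grad f(x) = Q x + c = (2, 2)
Constraint values g_i(x) = a_i^T x - b_i:
  g_1((2, -3)) = -4
Stationarity residual: grad f(x) + sum_i lambda_i a_i = (0, 0)
  -> stationarity OK
Primal feasibility (all g_i <= 0): OK
Dual feasibility (all lambda_i >= 0): OK
Complementary slackness (lambda_i * g_i(x) = 0 for all i): FAILS

Verdict: the first failing condition is complementary_slackness -> comp.

comp


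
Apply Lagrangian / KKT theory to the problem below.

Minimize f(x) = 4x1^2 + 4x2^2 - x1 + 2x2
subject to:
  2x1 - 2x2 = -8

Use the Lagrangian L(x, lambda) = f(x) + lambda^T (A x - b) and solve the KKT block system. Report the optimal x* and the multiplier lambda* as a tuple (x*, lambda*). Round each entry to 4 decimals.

Form the Lagrangian:
  L(x, lambda) = (1/2) x^T Q x + c^T x + lambda^T (A x - b)
Stationarity (grad_x L = 0): Q x + c + A^T lambda = 0.
Primal feasibility: A x = b.

This gives the KKT block system:
  [ Q   A^T ] [ x     ]   [-c ]
  [ A    0  ] [ lambda ] = [ b ]

Solving the linear system:
  x*      = (-2.0625, 1.9375)
  lambda* = (8.75)
  f(x*)   = 37.9688

x* = (-2.0625, 1.9375), lambda* = (8.75)


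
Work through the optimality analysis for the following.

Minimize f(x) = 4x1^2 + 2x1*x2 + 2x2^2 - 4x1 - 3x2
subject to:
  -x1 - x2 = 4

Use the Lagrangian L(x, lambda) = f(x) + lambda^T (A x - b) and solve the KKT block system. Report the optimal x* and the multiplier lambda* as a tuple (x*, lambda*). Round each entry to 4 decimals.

Form the Lagrangian:
  L(x, lambda) = (1/2) x^T Q x + c^T x + lambda^T (A x - b)
Stationarity (grad_x L = 0): Q x + c + A^T lambda = 0.
Primal feasibility: A x = b.

This gives the KKT block system:
  [ Q   A^T ] [ x     ]   [-c ]
  [ A    0  ] [ lambda ] = [ b ]

Solving the linear system:
  x*      = (-0.875, -3.125)
  lambda* = (-17.25)
  f(x*)   = 40.9375

x* = (-0.875, -3.125), lambda* = (-17.25)


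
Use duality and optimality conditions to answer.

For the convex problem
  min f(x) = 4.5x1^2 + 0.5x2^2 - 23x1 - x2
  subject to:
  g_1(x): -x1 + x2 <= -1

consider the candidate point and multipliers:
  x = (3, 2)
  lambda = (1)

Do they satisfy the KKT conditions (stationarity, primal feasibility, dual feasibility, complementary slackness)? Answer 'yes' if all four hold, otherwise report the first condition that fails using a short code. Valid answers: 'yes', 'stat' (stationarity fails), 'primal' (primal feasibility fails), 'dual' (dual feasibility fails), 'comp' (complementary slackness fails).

Gradient of f: grad f(x) = Q x + c = (4, 1)
Constraint values g_i(x) = a_i^T x - b_i:
  g_1((3, 2)) = 0
Stationarity residual: grad f(x) + sum_i lambda_i a_i = (3, 2)
  -> stationarity FAILS
Primal feasibility (all g_i <= 0): OK
Dual feasibility (all lambda_i >= 0): OK
Complementary slackness (lambda_i * g_i(x) = 0 for all i): OK

Verdict: the first failing condition is stationarity -> stat.

stat


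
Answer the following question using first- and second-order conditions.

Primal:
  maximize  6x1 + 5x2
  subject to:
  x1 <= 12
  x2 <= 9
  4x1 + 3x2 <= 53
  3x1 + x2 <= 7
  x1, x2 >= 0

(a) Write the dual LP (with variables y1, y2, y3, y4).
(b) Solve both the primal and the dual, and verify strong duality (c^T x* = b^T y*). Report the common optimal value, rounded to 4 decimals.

The standard primal-dual pair for 'max c^T x s.t. A x <= b, x >= 0' is:
  Dual:  min b^T y  s.t.  A^T y >= c,  y >= 0.

So the dual LP is:
  minimize  12y1 + 9y2 + 53y3 + 7y4
  subject to:
    y1 + 4y3 + 3y4 >= 6
    y2 + 3y3 + y4 >= 5
    y1, y2, y3, y4 >= 0

Solving the primal: x* = (0, 7).
  primal value c^T x* = 35.
Solving the dual: y* = (0, 0, 0, 5).
  dual value b^T y* = 35.
Strong duality: c^T x* = b^T y*. Confirmed.

35


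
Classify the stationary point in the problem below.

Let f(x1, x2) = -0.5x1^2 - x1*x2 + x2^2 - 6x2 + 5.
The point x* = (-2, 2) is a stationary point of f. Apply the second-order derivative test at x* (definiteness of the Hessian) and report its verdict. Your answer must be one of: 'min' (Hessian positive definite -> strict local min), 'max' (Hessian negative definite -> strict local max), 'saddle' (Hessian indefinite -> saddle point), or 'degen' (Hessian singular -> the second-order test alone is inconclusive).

Compute the Hessian H = grad^2 f:
  H = [[-1, -1], [-1, 2]]
Verify stationarity: grad f(x*) = H x* + g = (0, 0).
Eigenvalues of H: -1.3028, 2.3028.
Eigenvalues have mixed signs, so H is indefinite -> x* is a saddle point.

saddle


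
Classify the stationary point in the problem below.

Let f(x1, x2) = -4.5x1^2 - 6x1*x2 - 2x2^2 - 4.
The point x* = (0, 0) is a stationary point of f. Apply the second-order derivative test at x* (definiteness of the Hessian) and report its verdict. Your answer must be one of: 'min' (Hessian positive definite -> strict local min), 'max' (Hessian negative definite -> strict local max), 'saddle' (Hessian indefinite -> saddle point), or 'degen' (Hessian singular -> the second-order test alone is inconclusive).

Compute the Hessian H = grad^2 f:
  H = [[-9, -6], [-6, -4]]
Verify stationarity: grad f(x*) = H x* + g = (0, 0).
Eigenvalues of H: -13, 0.
H has a zero eigenvalue (singular; negative semidefinite but not definite), so H is neither positive definite, negative definite, nor indefinite. The second-order test alone is inconclusive -> degen.
(Indeed, f is constant along the null direction of H through x*, so x* is not a strict local extremum.)

degen


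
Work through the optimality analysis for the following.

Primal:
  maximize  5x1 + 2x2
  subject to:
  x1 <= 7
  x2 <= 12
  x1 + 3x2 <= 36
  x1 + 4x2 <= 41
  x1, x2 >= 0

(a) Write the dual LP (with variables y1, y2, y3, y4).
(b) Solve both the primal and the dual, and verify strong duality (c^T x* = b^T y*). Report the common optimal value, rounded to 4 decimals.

The standard primal-dual pair for 'max c^T x s.t. A x <= b, x >= 0' is:
  Dual:  min b^T y  s.t.  A^T y >= c,  y >= 0.

So the dual LP is:
  minimize  7y1 + 12y2 + 36y3 + 41y4
  subject to:
    y1 + y3 + y4 >= 5
    y2 + 3y3 + 4y4 >= 2
    y1, y2, y3, y4 >= 0

Solving the primal: x* = (7, 8.5).
  primal value c^T x* = 52.
Solving the dual: y* = (4.5, 0, 0, 0.5).
  dual value b^T y* = 52.
Strong duality: c^T x* = b^T y*. Confirmed.

52


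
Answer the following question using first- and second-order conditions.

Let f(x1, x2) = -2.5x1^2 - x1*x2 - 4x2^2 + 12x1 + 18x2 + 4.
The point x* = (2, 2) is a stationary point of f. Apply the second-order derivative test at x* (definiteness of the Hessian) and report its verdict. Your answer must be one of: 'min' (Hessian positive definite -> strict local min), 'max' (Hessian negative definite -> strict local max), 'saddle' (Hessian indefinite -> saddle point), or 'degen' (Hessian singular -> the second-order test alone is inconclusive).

Compute the Hessian H = grad^2 f:
  H = [[-5, -1], [-1, -8]]
Verify stationarity: grad f(x*) = H x* + g = (0, 0).
Eigenvalues of H: -8.3028, -4.6972.
Both eigenvalues < 0, so H is negative definite -> x* is a strict local max.

max


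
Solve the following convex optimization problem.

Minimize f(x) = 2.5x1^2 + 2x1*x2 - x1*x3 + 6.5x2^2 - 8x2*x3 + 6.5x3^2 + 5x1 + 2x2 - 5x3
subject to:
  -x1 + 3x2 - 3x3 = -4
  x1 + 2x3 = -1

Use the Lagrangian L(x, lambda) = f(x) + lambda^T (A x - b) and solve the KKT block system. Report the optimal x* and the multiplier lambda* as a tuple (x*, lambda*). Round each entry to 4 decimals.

Form the Lagrangian:
  L(x, lambda) = (1/2) x^T Q x + c^T x + lambda^T (A x - b)
Stationarity (grad_x L = 0): Q x + c + A^T lambda = 0.
Primal feasibility: A x = b.

This gives the KKT block system:
  [ Q   A^T ] [ x     ]   [-c ]
  [ A    0  ] [ lambda ] = [ b ]

Solving the linear system:
  x*      = (-0.4234, -1.7628, -0.2883)
  lambda* = (6.4854, 6.8394)
  f(x*)   = 14.2901

x* = (-0.4234, -1.7628, -0.2883), lambda* = (6.4854, 6.8394)


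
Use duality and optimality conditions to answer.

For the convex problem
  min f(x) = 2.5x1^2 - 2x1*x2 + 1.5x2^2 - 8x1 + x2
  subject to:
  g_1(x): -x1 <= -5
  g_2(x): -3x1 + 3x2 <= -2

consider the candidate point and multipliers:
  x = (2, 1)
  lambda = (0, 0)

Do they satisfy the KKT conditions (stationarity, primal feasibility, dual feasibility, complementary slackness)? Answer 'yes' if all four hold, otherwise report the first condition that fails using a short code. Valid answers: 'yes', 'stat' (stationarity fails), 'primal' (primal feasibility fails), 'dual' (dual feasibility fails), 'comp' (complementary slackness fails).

Gradient of f: grad f(x) = Q x + c = (0, 0)
Constraint values g_i(x) = a_i^T x - b_i:
  g_1((2, 1)) = 3
  g_2((2, 1)) = -1
Stationarity residual: grad f(x) + sum_i lambda_i a_i = (0, 0)
  -> stationarity OK
Primal feasibility (all g_i <= 0): FAILS
Dual feasibility (all lambda_i >= 0): OK
Complementary slackness (lambda_i * g_i(x) = 0 for all i): OK

Verdict: the first failing condition is primal_feasibility -> primal.

primal


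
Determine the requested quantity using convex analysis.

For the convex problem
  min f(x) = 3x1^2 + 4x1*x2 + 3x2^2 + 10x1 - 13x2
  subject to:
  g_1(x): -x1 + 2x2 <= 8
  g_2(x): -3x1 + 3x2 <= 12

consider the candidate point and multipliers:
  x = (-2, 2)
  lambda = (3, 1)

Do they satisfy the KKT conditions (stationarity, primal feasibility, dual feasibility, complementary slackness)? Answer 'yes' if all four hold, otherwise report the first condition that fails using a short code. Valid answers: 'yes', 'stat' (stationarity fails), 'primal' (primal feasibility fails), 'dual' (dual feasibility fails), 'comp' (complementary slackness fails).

Gradient of f: grad f(x) = Q x + c = (6, -9)
Constraint values g_i(x) = a_i^T x - b_i:
  g_1((-2, 2)) = -2
  g_2((-2, 2)) = 0
Stationarity residual: grad f(x) + sum_i lambda_i a_i = (0, 0)
  -> stationarity OK
Primal feasibility (all g_i <= 0): OK
Dual feasibility (all lambda_i >= 0): OK
Complementary slackness (lambda_i * g_i(x) = 0 for all i): FAILS

Verdict: the first failing condition is complementary_slackness -> comp.

comp


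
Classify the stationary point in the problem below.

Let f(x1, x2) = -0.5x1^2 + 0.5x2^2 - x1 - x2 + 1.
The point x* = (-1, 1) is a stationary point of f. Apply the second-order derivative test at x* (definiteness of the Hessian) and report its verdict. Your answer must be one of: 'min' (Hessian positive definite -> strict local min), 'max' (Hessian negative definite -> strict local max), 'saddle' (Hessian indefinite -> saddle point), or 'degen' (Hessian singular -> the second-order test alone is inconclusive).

Compute the Hessian H = grad^2 f:
  H = [[-1, 0], [0, 1]]
Verify stationarity: grad f(x*) = H x* + g = (0, 0).
Eigenvalues of H: -1, 1.
Eigenvalues have mixed signs, so H is indefinite -> x* is a saddle point.

saddle


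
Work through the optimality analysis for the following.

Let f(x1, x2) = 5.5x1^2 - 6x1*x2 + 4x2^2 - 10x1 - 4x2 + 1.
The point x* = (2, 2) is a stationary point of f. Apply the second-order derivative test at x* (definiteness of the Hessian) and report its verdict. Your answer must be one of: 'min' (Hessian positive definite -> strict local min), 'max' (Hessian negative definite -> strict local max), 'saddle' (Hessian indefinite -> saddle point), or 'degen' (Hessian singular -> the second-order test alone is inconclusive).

Compute the Hessian H = grad^2 f:
  H = [[11, -6], [-6, 8]]
Verify stationarity: grad f(x*) = H x* + g = (0, 0).
Eigenvalues of H: 3.3153, 15.6847.
Both eigenvalues > 0, so H is positive definite -> x* is a strict local min.

min


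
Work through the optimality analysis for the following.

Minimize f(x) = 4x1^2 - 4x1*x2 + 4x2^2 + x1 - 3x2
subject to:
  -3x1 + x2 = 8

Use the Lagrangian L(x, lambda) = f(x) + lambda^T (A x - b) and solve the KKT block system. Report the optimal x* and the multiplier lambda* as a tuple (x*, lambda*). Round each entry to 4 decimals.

Form the Lagrangian:
  L(x, lambda) = (1/2) x^T Q x + c^T x + lambda^T (A x - b)
Stationarity (grad_x L = 0): Q x + c + A^T lambda = 0.
Primal feasibility: A x = b.

This gives the KKT block system:
  [ Q   A^T ] [ x     ]   [-c ]
  [ A    0  ] [ lambda ] = [ b ]

Solving the linear system:
  x*      = (-2.7143, -0.1429)
  lambda* = (-6.7143)
  f(x*)   = 25.7143

x* = (-2.7143, -0.1429), lambda* = (-6.7143)


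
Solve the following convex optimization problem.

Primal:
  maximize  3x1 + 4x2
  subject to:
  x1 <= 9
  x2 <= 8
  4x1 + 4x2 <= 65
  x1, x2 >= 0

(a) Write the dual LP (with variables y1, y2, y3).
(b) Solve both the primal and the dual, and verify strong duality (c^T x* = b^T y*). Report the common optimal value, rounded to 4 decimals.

The standard primal-dual pair for 'max c^T x s.t. A x <= b, x >= 0' is:
  Dual:  min b^T y  s.t.  A^T y >= c,  y >= 0.

So the dual LP is:
  minimize  9y1 + 8y2 + 65y3
  subject to:
    y1 + 4y3 >= 3
    y2 + 4y3 >= 4
    y1, y2, y3 >= 0

Solving the primal: x* = (8.25, 8).
  primal value c^T x* = 56.75.
Solving the dual: y* = (0, 1, 0.75).
  dual value b^T y* = 56.75.
Strong duality: c^T x* = b^T y*. Confirmed.

56.75


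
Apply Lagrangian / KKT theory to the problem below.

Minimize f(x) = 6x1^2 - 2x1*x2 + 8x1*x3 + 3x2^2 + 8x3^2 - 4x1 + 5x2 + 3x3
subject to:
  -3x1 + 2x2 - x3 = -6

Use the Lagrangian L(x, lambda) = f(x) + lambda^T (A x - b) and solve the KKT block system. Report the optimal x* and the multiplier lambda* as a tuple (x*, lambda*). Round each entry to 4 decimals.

Form the Lagrangian:
  L(x, lambda) = (1/2) x^T Q x + c^T x + lambda^T (A x - b)
Stationarity (grad_x L = 0): Q x + c + A^T lambda = 0.
Primal feasibility: A x = b.

This gives the KKT block system:
  [ Q   A^T ] [ x     ]   [-c ]
  [ A    0  ] [ lambda ] = [ b ]

Solving the linear system:
  x*      = (1.2727, -1.4091, -0.6364)
  lambda* = (3)
  f(x*)   = 1.9773

x* = (1.2727, -1.4091, -0.6364), lambda* = (3)
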